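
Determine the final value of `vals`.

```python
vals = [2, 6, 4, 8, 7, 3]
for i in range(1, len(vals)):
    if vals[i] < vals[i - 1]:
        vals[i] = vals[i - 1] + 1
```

[2, 6, 7, 8, 9, 10]

i=1: 6>=2, unchanged → [2, 6, 4, 8, 7, 3]
i=2: 4<6, vals[2] = 6+1 = 7 → [2, 6, 7, 8, 7, 3]
i=3: 8>=7, unchanged → [2, 6, 7, 8, 7, 3]
i=4: 7<8, vals[4] = 8+1 = 9 → [2, 6, 7, 8, 9, 3]
i=5: 3<9, vals[5] = 9+1 = 10 → [2, 6, 7, 8, 9, 10]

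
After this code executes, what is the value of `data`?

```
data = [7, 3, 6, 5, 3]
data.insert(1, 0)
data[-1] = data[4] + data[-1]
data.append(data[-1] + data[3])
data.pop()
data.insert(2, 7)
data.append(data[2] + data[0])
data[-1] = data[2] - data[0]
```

[7, 0, 7, 3, 6, 5, 8, 0]

insert 0 at 1 → [7, 0, 3, 6, 5, 3]
data[-1] = data[4]+data[-1] = 5+3 = 8 → [7, 0, 3, 6, 5, 8]
append data[-1]+data[3] = 8+6 = 14 → [7, 0, 3, 6, 5, 8, 14]
pop() removes 14 → [7, 0, 3, 6, 5, 8]
insert 7 at 2 → [7, 0, 7, 3, 6, 5, 8]
append data[2]+data[0] = 7+7 = 14 → [7, 0, 7, 3, 6, 5, 8, 14]
data[-1] = data[2]-data[0] = 7-7 = 0 → [7, 0, 7, 3, 6, 5, 8, 0]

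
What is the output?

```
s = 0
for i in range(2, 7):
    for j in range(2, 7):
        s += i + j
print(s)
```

i=2,j=2: s = 0+4 = 4
i=2,j=3: s = 4+5 = 9
i=2,j=4: s = 9+6 = 15
i=2,j=5: s = 15+7 = 22
i=2,j=6: s = 22+8 = 30
i=3,j=2: s = 30+5 = 35
i=3,j=3: s = 35+6 = 41
i=3,j=4: s = 41+7 = 48
i=3,j=5: s = 48+8 = 56
i=3,j=6: s = 56+9 = 65
i=4,j=2: s = 65+6 = 71
i=4,j=3: s = 71+7 = 78
i=4,j=4: s = 78+8 = 86
i=4,j=5: s = 86+9 = 95
i=4,j=6: s = 95+10 = 105
i=5,j=2: s = 105+7 = 112
i=5,j=3: s = 112+8 = 120
i=5,j=4: s = 120+9 = 129
i=5,j=5: s = 129+10 = 139
i=5,j=6: s = 139+11 = 150
i=6,j=2: s = 150+8 = 158
i=6,j=3: s = 158+9 = 167
i=6,j=4: s = 167+10 = 177
i=6,j=5: s = 177+11 = 188
i=6,j=6: s = 188+12 = 200

200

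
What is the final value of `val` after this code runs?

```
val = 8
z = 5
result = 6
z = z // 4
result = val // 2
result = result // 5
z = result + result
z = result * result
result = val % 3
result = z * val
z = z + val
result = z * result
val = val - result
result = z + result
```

z = 5//4 = 1
result = 8//2 = 4
result = 4//5 = 0
z = 0+0 = 0
z = 0*0 = 0
result = 8%3 = 2
result = 0*8 = 0
z = 0+8 = 8
result = 8*0 = 0
val = 8-0 = 8
result = 8+0 = 8

8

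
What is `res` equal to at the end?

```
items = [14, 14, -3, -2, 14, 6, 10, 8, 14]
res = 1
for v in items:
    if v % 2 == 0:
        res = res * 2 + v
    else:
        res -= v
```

v=14: even, res = 1*2+14 = 16
v=14: even, res = 16*2+14 = 46
v=-3: not even, res = 46-(-3) = 49
v=-2: even, res = 49*2+(-2) = 96
v=14: even, res = 96*2+14 = 206
v=6: even, res = 206*2+6 = 418
v=10: even, res = 418*2+10 = 846
v=8: even, res = 846*2+8 = 1700
v=14: even, res = 1700*2+14 = 3414

3414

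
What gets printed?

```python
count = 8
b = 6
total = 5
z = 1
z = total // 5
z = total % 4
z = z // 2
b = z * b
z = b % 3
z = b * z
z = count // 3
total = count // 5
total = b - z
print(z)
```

2

z = 5//5 = 1
z = 5%4 = 1
z = 1//2 = 0
b = 0*6 = 0
z = 0%3 = 0
z = 0*0 = 0
z = 8//3 = 2
total = 8//5 = 1
total = 0-2 = -2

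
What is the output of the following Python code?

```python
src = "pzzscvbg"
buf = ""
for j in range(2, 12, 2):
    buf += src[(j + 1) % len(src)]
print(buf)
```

j=2: add src[3]='s' → 's'
j=4: add src[5]='v' → 'sv'
j=6: add src[7]='g' → 'svg'
j=8: add src[1]='z' → 'svgz'
j=10: add src[3]='s' → 'svgzs'

svgzs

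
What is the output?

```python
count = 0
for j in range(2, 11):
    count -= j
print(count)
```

j=2: count = 0-2 = -2
j=3: count = (-2)-3 = -5
j=4: count = (-5)-4 = -9
j=5: count = (-9)-5 = -14
j=6: count = (-14)-6 = -20
j=7: count = (-20)-7 = -27
j=8: count = (-27)-8 = -35
j=9: count = (-35)-9 = -44
j=10: count = (-44)-10 = -54

-54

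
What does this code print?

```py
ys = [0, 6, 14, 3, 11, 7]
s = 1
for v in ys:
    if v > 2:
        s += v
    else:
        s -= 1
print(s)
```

41

v=0: not >2, s = 1-1 = 0
v=6: >2, s = 0+6 = 6
v=14: >2, s = 6+14 = 20
v=3: >2, s = 20+3 = 23
v=11: >2, s = 23+11 = 34
v=7: >2, s = 34+7 = 41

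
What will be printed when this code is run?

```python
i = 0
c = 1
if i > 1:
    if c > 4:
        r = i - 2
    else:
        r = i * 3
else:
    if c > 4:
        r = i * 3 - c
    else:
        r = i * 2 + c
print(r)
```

1

i=0, c=1
i > 1 is False; c > 4 is False
→ r = i * 2 + c = 1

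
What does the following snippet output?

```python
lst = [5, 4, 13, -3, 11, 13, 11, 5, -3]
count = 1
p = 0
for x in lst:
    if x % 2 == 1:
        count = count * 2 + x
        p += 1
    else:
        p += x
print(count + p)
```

1975

x=5: odd, count = 1*2+5 = 7; p=1
x=4: not odd; p=5
x=13: odd, count = 7*2+13 = 27; p=6
x=-3: odd, count = 27*2+(-3) = 51; p=7
x=11: odd, count = 51*2+11 = 113; p=8
x=13: odd, count = 113*2+13 = 239; p=9
x=11: odd, count = 239*2+11 = 489; p=10
x=5: odd, count = 489*2+5 = 983; p=11
x=-3: odd, count = 983*2+(-3) = 1963; p=12
count+p = 1963+12 = 1975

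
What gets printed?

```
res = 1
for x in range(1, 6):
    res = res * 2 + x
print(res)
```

89

x=1: res = 1*2+1 = 3
x=2: res = 3*2+2 = 8
x=3: res = 8*2+3 = 19
x=4: res = 19*2+4 = 42
x=5: res = 42*2+5 = 89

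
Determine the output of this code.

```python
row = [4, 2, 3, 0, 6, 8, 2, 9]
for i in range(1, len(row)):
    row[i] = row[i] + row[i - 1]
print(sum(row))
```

i=1: row[1] = 2+4 = 6 → [4, 6, 3, 0, 6, 8, 2, 9]
i=2: row[2] = 3+6 = 9 → [4, 6, 9, 0, 6, 8, 2, 9]
i=3: row[3] = 0+9 = 9 → [4, 6, 9, 9, 6, 8, 2, 9]
i=4: row[4] = 6+9 = 15 → [4, 6, 9, 9, 15, 8, 2, 9]
i=5: row[5] = 8+15 = 23 → [4, 6, 9, 9, 15, 23, 2, 9]
i=6: row[6] = 2+23 = 25 → [4, 6, 9, 9, 15, 23, 25, 9]
i=7: row[7] = 9+25 = 34 → [4, 6, 9, 9, 15, 23, 25, 34]
sum = 125

125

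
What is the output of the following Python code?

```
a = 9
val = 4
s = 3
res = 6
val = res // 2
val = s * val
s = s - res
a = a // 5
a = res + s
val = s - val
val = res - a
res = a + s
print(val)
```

3

val = 6//2 = 3
val = 3*3 = 9
s = 3-6 = -3
a = 9//5 = 1
a = 6+(-3) = 3
val = (-3)-9 = -12
val = 6-3 = 3
res = 3+(-3) = 0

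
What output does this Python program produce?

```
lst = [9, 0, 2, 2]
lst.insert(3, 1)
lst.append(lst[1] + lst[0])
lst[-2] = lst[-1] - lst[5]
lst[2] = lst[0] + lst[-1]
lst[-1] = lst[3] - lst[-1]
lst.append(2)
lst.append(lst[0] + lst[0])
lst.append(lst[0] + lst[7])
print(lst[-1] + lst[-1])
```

insert 1 at 3 → [9, 0, 2, 1, 2]
append lst[1]+lst[0] = 0+9 = 9 → [9, 0, 2, 1, 2, 9]
lst[-2] = lst[-1]-lst[5] = 9-9 = 0 → [9, 0, 2, 1, 0, 9]
lst[2] = lst[0]+lst[-1] = 9+9 = 18 → [9, 0, 18, 1, 0, 9]
lst[-1] = lst[3]-lst[-1] = 1-9 = -8 → [9, 0, 18, 1, 0, -8]
append 2 → [9, 0, 18, 1, 0, -8, 2]
append lst[0]+lst[0] = 9+9 = 18 → [9, 0, 18, 1, 0, -8, 2, 18]
append lst[0]+lst[7] = 9+18 = 27 → [9, 0, 18, 1, 0, -8, 2, 18, 27]
lst[-1]+lst[-1] = 27+27 = 54

54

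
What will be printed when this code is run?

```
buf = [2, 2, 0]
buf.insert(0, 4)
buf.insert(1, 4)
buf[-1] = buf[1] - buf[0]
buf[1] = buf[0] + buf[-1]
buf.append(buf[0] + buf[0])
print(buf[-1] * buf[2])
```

16

insert 4 at 0 → [4, 2, 2, 0]
insert 4 at 1 → [4, 4, 2, 2, 0]
buf[-1] = buf[1]-buf[0] = 4-4 = 0 → [4, 4, 2, 2, 0]
buf[1] = buf[0]+buf[-1] = 4+0 = 4 → [4, 4, 2, 2, 0]
append buf[0]+buf[0] = 4+4 = 8 → [4, 4, 2, 2, 0, 8]
buf[-1]*buf[2] = 8*2 = 16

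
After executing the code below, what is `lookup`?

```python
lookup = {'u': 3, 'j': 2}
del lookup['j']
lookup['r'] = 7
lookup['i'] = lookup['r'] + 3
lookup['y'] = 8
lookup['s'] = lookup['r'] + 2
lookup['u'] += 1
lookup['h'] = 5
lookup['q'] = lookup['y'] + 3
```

{'u': 4, 'r': 7, 'i': 10, 'y': 8, 's': 9, 'h': 5, 'q': 11}

del 'j' → {'u': 3}
lookup['r'] = 7 → {'u': 3, 'r': 7}
lookup['i'] = lookup['r']+3 = 10 → {'u': 3, 'r': 7, 'i': 10}
lookup['y'] = 8 → {'u': 3, 'r': 7, 'i': 10, 'y': 8}
lookup['s'] = lookup['r']+2 = 9 → {'u': 3, 'r': 7, 'i': 10, 'y': 8, 's': 9}
lookup['u'] = 3+1 = 4 → {'u': 4, 'r': 7, 'i': 10, 'y': 8, 's': 9}
lookup['h'] = 5 → {'u': 4, 'r': 7, 'i': 10, 'y': 8, 's': 9, 'h': 5}
lookup['q'] = lookup['y']+3 = 11 → {'u': 4, 'r': 7, 'i': 10, 'y': 8, 's': 9, 'h': 5, 'q': 11}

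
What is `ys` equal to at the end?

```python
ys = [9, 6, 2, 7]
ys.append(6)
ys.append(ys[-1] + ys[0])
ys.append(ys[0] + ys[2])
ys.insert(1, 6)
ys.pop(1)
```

append 6 → [9, 6, 2, 7, 6]
append ys[-1]+ys[0] = 6+9 = 15 → [9, 6, 2, 7, 6, 15]
append ys[0]+ys[2] = 9+2 = 11 → [9, 6, 2, 7, 6, 15, 11]
insert 6 at 1 → [9, 6, 6, 2, 7, 6, 15, 11]
pop(1) removes 6 → [9, 6, 2, 7, 6, 15, 11]

[9, 6, 2, 7, 6, 15, 11]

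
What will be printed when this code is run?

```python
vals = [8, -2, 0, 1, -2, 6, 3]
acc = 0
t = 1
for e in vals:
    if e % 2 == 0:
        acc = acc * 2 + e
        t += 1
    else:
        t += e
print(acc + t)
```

e=8: even, acc = 0*2+8 = 8; t=2
e=-2: even, acc = 8*2+(-2) = 14; t=3
e=0: even, acc = 14*2+0 = 28; t=4
e=1: not even; t=5
e=-2: even, acc = 28*2+(-2) = 54; t=6
e=6: even, acc = 54*2+6 = 114; t=7
e=3: not even; t=10
acc+t = 114+10 = 124

124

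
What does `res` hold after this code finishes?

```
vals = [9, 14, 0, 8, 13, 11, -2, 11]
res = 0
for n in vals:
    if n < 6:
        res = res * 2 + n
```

n=9: not <6
n=14: not <6
n=0: <6, res = 0*2+0 = 0
n=8: not <6
n=13: not <6
n=11: not <6
n=-2: <6, res = 0*2+(-2) = -2
n=11: not <6

-2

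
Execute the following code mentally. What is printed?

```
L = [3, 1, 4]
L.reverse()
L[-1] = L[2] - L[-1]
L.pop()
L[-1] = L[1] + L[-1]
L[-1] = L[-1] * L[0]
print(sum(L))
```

12

reverse → [4, 1, 3]
L[-1] = L[2]-L[-1] = 3-3 = 0 → [4, 1, 0]
pop() removes 0 → [4, 1]
L[-1] = L[1]+L[-1] = 1+1 = 2 → [4, 2]
L[-1] = L[-1]*L[0] = 2*4 = 8 → [4, 8]
sum = 12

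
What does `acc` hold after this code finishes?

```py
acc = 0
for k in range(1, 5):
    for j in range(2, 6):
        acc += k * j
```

k=1,j=2: acc = 0+2 = 2
k=1,j=3: acc = 2+3 = 5
k=1,j=4: acc = 5+4 = 9
k=1,j=5: acc = 9+5 = 14
k=2,j=2: acc = 14+4 = 18
k=2,j=3: acc = 18+6 = 24
k=2,j=4: acc = 24+8 = 32
k=2,j=5: acc = 32+10 = 42
k=3,j=2: acc = 42+6 = 48
k=3,j=3: acc = 48+9 = 57
k=3,j=4: acc = 57+12 = 69
k=3,j=5: acc = 69+15 = 84
k=4,j=2: acc = 84+8 = 92
k=4,j=3: acc = 92+12 = 104
k=4,j=4: acc = 104+16 = 120
k=4,j=5: acc = 120+20 = 140

140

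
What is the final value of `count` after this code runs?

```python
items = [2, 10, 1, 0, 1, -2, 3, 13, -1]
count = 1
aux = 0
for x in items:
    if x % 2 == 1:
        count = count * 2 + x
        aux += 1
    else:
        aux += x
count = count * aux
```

1395

x=2: not odd; aux=2
x=10: not odd; aux=12
x=1: odd, count = 1*2+1 = 3; aux=13
x=0: not odd; aux=13
x=1: odd, count = 3*2+1 = 7; aux=14
x=-2: not odd; aux=12
x=3: odd, count = 7*2+3 = 17; aux=13
x=13: odd, count = 17*2+13 = 47; aux=14
x=-1: odd, count = 47*2+(-1) = 93; aux=15
count*aux = 93*15 = 1395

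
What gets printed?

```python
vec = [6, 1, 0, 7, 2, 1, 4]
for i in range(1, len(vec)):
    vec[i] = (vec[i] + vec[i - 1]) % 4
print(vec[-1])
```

1

i=1: vec[1] = (1+6)%4 = 3 → [6, 3, 0, 7, 2, 1, 4]
i=2: vec[2] = (0+3)%4 = 3 → [6, 3, 3, 7, 2, 1, 4]
i=3: vec[3] = (7+3)%4 = 2 → [6, 3, 3, 2, 2, 1, 4]
i=4: vec[4] = (2+2)%4 = 0 → [6, 3, 3, 2, 0, 1, 4]
i=5: vec[5] = (1+0)%4 = 1 → [6, 3, 3, 2, 0, 1, 4]
i=6: vec[6] = (4+1)%4 = 1 → [6, 3, 3, 2, 0, 1, 1]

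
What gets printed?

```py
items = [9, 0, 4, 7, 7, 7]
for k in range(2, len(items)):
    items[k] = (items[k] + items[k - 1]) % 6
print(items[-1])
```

k=2: items[2] = (4+0)%6 = 4 → [9, 0, 4, 7, 7, 7]
k=3: items[3] = (7+4)%6 = 5 → [9, 0, 4, 5, 7, 7]
k=4: items[4] = (7+5)%6 = 0 → [9, 0, 4, 5, 0, 7]
k=5: items[5] = (7+0)%6 = 1 → [9, 0, 4, 5, 0, 1]

1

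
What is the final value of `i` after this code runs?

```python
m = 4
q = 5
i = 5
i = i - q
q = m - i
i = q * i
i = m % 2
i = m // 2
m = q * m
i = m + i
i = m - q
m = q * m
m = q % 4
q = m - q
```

12

i = 5-5 = 0
q = 4-0 = 4
i = 4*0 = 0
i = 4%2 = 0
i = 4//2 = 2
m = 4*4 = 16
i = 16+2 = 18
i = 16-4 = 12
m = 4*16 = 64
m = 4%4 = 0
q = 0-4 = -4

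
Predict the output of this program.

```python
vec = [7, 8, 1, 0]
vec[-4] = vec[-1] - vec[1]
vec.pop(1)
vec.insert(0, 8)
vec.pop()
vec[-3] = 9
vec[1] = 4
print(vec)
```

vec[-4] = vec[-1]-vec[1] = 0-8 = -8 → [-8, 8, 1, 0]
pop(1) removes 8 → [-8, 1, 0]
insert 8 at 0 → [8, -8, 1, 0]
pop() removes 0 → [8, -8, 1]
vec[-3] = 9 → [9, -8, 1]
vec[1] = 4 → [9, 4, 1]

[9, 4, 1]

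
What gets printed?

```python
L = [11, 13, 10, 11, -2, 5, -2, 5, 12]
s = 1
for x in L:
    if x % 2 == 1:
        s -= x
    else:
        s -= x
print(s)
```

x=11: odd, s = 1-11 = -10
x=13: odd, s = (-10)-13 = -23
x=10: not odd, s = (-23)-10 = -33
x=11: odd, s = (-33)-11 = -44
x=-2: not odd, s = (-44)-(-2) = -42
x=5: odd, s = (-42)-5 = -47
x=-2: not odd, s = (-47)-(-2) = -45
x=5: odd, s = (-45)-5 = -50
x=12: not odd, s = (-50)-12 = -62

-62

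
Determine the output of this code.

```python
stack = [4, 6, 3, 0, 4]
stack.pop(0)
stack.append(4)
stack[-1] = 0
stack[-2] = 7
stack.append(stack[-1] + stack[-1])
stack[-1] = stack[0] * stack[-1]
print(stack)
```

[6, 3, 0, 7, 0, 0]

pop(0) removes 4 → [6, 3, 0, 4]
append 4 → [6, 3, 0, 4, 4]
stack[-1] = 0 → [6, 3, 0, 4, 0]
stack[-2] = 7 → [6, 3, 0, 7, 0]
append stack[-1]+stack[-1] = 0+0 = 0 → [6, 3, 0, 7, 0, 0]
stack[-1] = stack[0]*stack[-1] = 6*0 = 0 → [6, 3, 0, 7, 0, 0]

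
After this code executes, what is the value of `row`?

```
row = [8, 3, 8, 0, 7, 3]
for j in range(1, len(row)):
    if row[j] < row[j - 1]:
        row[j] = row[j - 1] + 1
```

[8, 9, 10, 11, 12, 13]

j=1: 3<8, row[1] = 8+1 = 9 → [8, 9, 8, 0, 7, 3]
j=2: 8<9, row[2] = 9+1 = 10 → [8, 9, 10, 0, 7, 3]
j=3: 0<10, row[3] = 10+1 = 11 → [8, 9, 10, 11, 7, 3]
j=4: 7<11, row[4] = 11+1 = 12 → [8, 9, 10, 11, 12, 3]
j=5: 3<12, row[5] = 12+1 = 13 → [8, 9, 10, 11, 12, 13]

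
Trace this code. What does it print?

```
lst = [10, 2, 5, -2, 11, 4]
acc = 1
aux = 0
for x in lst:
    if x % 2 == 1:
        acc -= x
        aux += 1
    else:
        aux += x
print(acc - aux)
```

x=10: not odd; aux=10
x=2: not odd; aux=12
x=5: odd, acc = 1-5 = -4; aux=13
x=-2: not odd; aux=11
x=11: odd, acc = (-4)-11 = -15; aux=12
x=4: not odd; aux=16
acc-aux = (-15)-16 = -31

-31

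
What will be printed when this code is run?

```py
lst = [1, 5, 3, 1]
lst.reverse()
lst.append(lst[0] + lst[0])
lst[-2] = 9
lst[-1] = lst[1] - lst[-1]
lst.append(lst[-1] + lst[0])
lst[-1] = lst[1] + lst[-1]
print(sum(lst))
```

reverse → [1, 3, 5, 1]
append lst[0]+lst[0] = 1+1 = 2 → [1, 3, 5, 1, 2]
lst[-2] = 9 → [1, 3, 5, 9, 2]
lst[-1] = lst[1]-lst[-1] = 3-2 = 1 → [1, 3, 5, 9, 1]
append lst[-1]+lst[0] = 1+1 = 2 → [1, 3, 5, 9, 1, 2]
lst[-1] = lst[1]+lst[-1] = 3+2 = 5 → [1, 3, 5, 9, 1, 5]
sum = 24

24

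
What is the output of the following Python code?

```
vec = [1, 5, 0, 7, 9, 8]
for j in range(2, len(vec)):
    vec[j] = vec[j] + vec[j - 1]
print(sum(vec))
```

j=2: vec[2] = 0+5 = 5 → [1, 5, 5, 7, 9, 8]
j=3: vec[3] = 7+5 = 12 → [1, 5, 5, 12, 9, 8]
j=4: vec[4] = 9+12 = 21 → [1, 5, 5, 12, 21, 8]
j=5: vec[5] = 8+21 = 29 → [1, 5, 5, 12, 21, 29]
sum = 73

73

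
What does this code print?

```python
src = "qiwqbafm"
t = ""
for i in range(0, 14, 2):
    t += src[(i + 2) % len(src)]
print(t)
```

wbfqwbf

i=0: add src[2]='w' → 'w'
i=2: add src[4]='b' → 'wb'
i=4: add src[6]='f' → 'wbf'
i=6: add src[0]='q' → 'wbfq'
i=8: add src[2]='w' → 'wbfqw'
i=10: add src[4]='b' → 'wbfqwb'
i=12: add src[6]='f' → 'wbfqwbf'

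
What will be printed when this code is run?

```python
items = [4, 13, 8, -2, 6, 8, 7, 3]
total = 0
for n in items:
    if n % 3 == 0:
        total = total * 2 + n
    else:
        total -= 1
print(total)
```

n=4: not %3==0, total = 0-1 = -1
n=13: not %3==0, total = (-1)-1 = -2
n=8: not %3==0, total = (-2)-1 = -3
n=-2: not %3==0, total = (-3)-1 = -4
n=6: %3==0, total = (-4)*2+6 = -2
n=8: not %3==0, total = (-2)-1 = -3
n=7: not %3==0, total = (-3)-1 = -4
n=3: %3==0, total = (-4)*2+3 = -5

-5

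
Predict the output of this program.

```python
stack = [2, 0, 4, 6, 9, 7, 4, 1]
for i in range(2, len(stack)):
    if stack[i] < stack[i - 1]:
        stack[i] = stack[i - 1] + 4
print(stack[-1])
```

i=2: 4>=0, unchanged → [2, 0, 4, 6, 9, 7, 4, 1]
i=3: 6>=4, unchanged → [2, 0, 4, 6, 9, 7, 4, 1]
i=4: 9>=6, unchanged → [2, 0, 4, 6, 9, 7, 4, 1]
i=5: 7<9, stack[5] = 9+4 = 13 → [2, 0, 4, 6, 9, 13, 4, 1]
i=6: 4<13, stack[6] = 13+4 = 17 → [2, 0, 4, 6, 9, 13, 17, 1]
i=7: 1<17, stack[7] = 17+4 = 21 → [2, 0, 4, 6, 9, 13, 17, 21]

21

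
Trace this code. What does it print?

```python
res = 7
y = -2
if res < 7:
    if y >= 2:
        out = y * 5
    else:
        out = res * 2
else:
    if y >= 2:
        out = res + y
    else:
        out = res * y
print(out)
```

-14

res=7, y=-2
res < 7 is False; y >= 2 is False
→ out = res * y = -14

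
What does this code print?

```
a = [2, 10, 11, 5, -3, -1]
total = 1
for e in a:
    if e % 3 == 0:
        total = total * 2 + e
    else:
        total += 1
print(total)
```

e=2: not %3==0, total = 1+1 = 2
e=10: not %3==0, total = 2+1 = 3
e=11: not %3==0, total = 3+1 = 4
e=5: not %3==0, total = 4+1 = 5
e=-3: %3==0, total = 5*2+(-3) = 7
e=-1: not %3==0, total = 7+1 = 8

8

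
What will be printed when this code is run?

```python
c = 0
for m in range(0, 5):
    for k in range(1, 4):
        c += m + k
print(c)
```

60

m=0,k=1: c = 0+1 = 1
m=0,k=2: c = 1+2 = 3
m=0,k=3: c = 3+3 = 6
m=1,k=1: c = 6+2 = 8
m=1,k=2: c = 8+3 = 11
m=1,k=3: c = 11+4 = 15
m=2,k=1: c = 15+3 = 18
m=2,k=2: c = 18+4 = 22
m=2,k=3: c = 22+5 = 27
m=3,k=1: c = 27+4 = 31
m=3,k=2: c = 31+5 = 36
m=3,k=3: c = 36+6 = 42
m=4,k=1: c = 42+5 = 47
m=4,k=2: c = 47+6 = 53
m=4,k=3: c = 53+7 = 60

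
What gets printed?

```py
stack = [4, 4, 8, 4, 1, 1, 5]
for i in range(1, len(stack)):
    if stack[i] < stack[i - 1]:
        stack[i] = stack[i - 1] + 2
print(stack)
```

i=1: 4>=4, unchanged → [4, 4, 8, 4, 1, 1, 5]
i=2: 8>=4, unchanged → [4, 4, 8, 4, 1, 1, 5]
i=3: 4<8, stack[3] = 8+2 = 10 → [4, 4, 8, 10, 1, 1, 5]
i=4: 1<10, stack[4] = 10+2 = 12 → [4, 4, 8, 10, 12, 1, 5]
i=5: 1<12, stack[5] = 12+2 = 14 → [4, 4, 8, 10, 12, 14, 5]
i=6: 5<14, stack[6] = 14+2 = 16 → [4, 4, 8, 10, 12, 14, 16]

[4, 4, 8, 10, 12, 14, 16]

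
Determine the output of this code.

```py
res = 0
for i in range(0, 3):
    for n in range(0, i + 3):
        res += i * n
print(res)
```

26

i=0,n=0: res = 0+0 = 0
i=0,n=1: res = 0+0 = 0
i=0,n=2: res = 0+0 = 0
i=1,n=0: res = 0+0 = 0
i=1,n=1: res = 0+1 = 1
i=1,n=2: res = 1+2 = 3
i=1,n=3: res = 3+3 = 6
i=2,n=0: res = 6+0 = 6
i=2,n=1: res = 6+2 = 8
i=2,n=2: res = 8+4 = 12
i=2,n=3: res = 12+6 = 18
i=2,n=4: res = 18+8 = 26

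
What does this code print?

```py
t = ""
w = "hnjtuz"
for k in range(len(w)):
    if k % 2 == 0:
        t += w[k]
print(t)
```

hju

k=0: add 'h' → 'h'
k=1: skip
k=2: add 'j' → 'hj'
k=3: skip
k=4: add 'u' → 'hju'
k=5: skip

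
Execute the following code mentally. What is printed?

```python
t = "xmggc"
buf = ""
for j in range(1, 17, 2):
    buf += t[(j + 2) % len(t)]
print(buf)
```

j=1: add t[3]='g' → 'g'
j=3: add t[0]='x' → 'gx'
j=5: add t[2]='g' → 'gxg'
j=7: add t[4]='c' → 'gxgc'
j=9: add t[1]='m' → 'gxgcm'
j=11: add t[3]='g' → 'gxgcmg'
j=13: add t[0]='x' → 'gxgcmgx'
j=15: add t[2]='g' → 'gxgcmgxg'

gxgcmgxg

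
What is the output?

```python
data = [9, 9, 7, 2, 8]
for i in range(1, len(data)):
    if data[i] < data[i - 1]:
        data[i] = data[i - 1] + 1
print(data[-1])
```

12

i=1: 9>=9, unchanged → [9, 9, 7, 2, 8]
i=2: 7<9, data[2] = 9+1 = 10 → [9, 9, 10, 2, 8]
i=3: 2<10, data[3] = 10+1 = 11 → [9, 9, 10, 11, 8]
i=4: 8<11, data[4] = 11+1 = 12 → [9, 9, 10, 11, 12]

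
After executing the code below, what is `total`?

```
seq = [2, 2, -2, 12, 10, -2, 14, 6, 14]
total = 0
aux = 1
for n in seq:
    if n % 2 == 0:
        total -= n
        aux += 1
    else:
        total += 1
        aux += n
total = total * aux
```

-560

n=2: even, total = 0-2 = -2; aux=2
n=2: even, total = (-2)-2 = -4; aux=3
n=-2: even, total = (-4)-(-2) = -2; aux=4
n=12: even, total = (-2)-12 = -14; aux=5
n=10: even, total = (-14)-10 = -24; aux=6
n=-2: even, total = (-24)-(-2) = -22; aux=7
n=14: even, total = (-22)-14 = -36; aux=8
n=6: even, total = (-36)-6 = -42; aux=9
n=14: even, total = (-42)-14 = -56; aux=10
total*aux = (-56)*10 = -560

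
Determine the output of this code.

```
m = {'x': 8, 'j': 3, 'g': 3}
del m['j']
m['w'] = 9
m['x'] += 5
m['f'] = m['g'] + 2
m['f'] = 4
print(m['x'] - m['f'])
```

del 'j' → {'x': 8, 'g': 3}
m['w'] = 9 → {'x': 8, 'g': 3, 'w': 9}
m['x'] = 8+5 = 13 → {'x': 13, 'g': 3, 'w': 9}
m['f'] = m['g']+2 = 5 → {'x': 13, 'g': 3, 'w': 9, 'f': 5}
m['f'] = 4 → {'x': 13, 'g': 3, 'w': 9, 'f': 4}
m['x']-m['f'] = 13-4 = 9

9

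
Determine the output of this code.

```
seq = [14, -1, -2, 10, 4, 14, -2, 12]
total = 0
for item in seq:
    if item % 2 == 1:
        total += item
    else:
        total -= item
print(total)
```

item=14: not odd, total = 0-14 = -14
item=-1: odd, total = (-14)+(-1) = -15
item=-2: not odd, total = (-15)-(-2) = -13
item=10: not odd, total = (-13)-10 = -23
item=4: not odd, total = (-23)-4 = -27
item=14: not odd, total = (-27)-14 = -41
item=-2: not odd, total = (-41)-(-2) = -39
item=12: not odd, total = (-39)-12 = -51

-51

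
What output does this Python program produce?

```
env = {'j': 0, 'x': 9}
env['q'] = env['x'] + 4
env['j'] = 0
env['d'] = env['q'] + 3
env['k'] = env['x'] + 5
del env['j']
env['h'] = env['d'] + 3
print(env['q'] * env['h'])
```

247

env['q'] = env['x']+4 = 13 → {'j': 0, 'x': 9, 'q': 13}
env['j'] = 0 → {'j': 0, 'x': 9, 'q': 13}
env['d'] = env['q']+3 = 16 → {'j': 0, 'x': 9, 'q': 13, 'd': 16}
env['k'] = env['x']+5 = 14 → {'j': 0, 'x': 9, 'q': 13, 'd': 16, 'k': 14}
del 'j' → {'x': 9, 'q': 13, 'd': 16, 'k': 14}
env['h'] = env['d']+3 = 19 → {'x': 9, 'q': 13, 'd': 16, 'k': 14, 'h': 19}
env['q']*env['h'] = 13*19 = 247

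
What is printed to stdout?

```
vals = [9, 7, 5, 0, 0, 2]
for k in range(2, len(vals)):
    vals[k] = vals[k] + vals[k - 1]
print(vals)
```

k=2: vals[2] = 5+7 = 12 → [9, 7, 12, 0, 0, 2]
k=3: vals[3] = 0+12 = 12 → [9, 7, 12, 12, 0, 2]
k=4: vals[4] = 0+12 = 12 → [9, 7, 12, 12, 12, 2]
k=5: vals[5] = 2+12 = 14 → [9, 7, 12, 12, 12, 14]

[9, 7, 12, 12, 12, 14]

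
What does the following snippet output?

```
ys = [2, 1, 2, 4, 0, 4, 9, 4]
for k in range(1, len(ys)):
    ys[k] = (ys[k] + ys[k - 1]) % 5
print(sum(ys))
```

k=1: ys[1] = (1+2)%5 = 3 → [2, 3, 2, 4, 0, 4, 9, 4]
k=2: ys[2] = (2+3)%5 = 0 → [2, 3, 0, 4, 0, 4, 9, 4]
k=3: ys[3] = (4+0)%5 = 4 → [2, 3, 0, 4, 0, 4, 9, 4]
k=4: ys[4] = (0+4)%5 = 4 → [2, 3, 0, 4, 4, 4, 9, 4]
k=5: ys[5] = (4+4)%5 = 3 → [2, 3, 0, 4, 4, 3, 9, 4]
k=6: ys[6] = (9+3)%5 = 2 → [2, 3, 0, 4, 4, 3, 2, 4]
k=7: ys[7] = (4+2)%5 = 1 → [2, 3, 0, 4, 4, 3, 2, 1]
sum = 19

19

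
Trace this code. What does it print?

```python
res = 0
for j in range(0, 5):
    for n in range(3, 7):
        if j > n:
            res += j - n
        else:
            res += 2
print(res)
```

j=0,n=3: not 0>3, res = 0+2 = 2
j=0,n=4: not 0>4, res = 2+2 = 4
j=0,n=5: not 0>5, res = 4+2 = 6
j=0,n=6: not 0>6, res = 6+2 = 8
j=1,n=3: not 1>3, res = 8+2 = 10
j=1,n=4: not 1>4, res = 10+2 = 12
j=1,n=5: not 1>5, res = 12+2 = 14
j=1,n=6: not 1>6, res = 14+2 = 16
j=2,n=3: not 2>3, res = 16+2 = 18
j=2,n=4: not 2>4, res = 18+2 = 20
j=2,n=5: not 2>5, res = 20+2 = 22
j=2,n=6: not 2>6, res = 22+2 = 24
j=3,n=3: not 3>3, res = 24+2 = 26
j=3,n=4: not 3>4, res = 26+2 = 28
j=3,n=5: not 3>5, res = 28+2 = 30
j=3,n=6: not 3>6, res = 30+2 = 32
j=4,n=3: 4>3, res = 32+1 = 33
j=4,n=4: not 4>4, res = 33+2 = 35
j=4,n=5: not 4>5, res = 35+2 = 37
j=4,n=6: not 4>6, res = 37+2 = 39

39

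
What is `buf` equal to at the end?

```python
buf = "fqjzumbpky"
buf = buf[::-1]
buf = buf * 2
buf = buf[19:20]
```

reverse → 'ykpbmuzjqf'
repeat ×2 → 'ykpbmuzjqfykpbmuzjqf'
slice [19:20] → 'f'

'f'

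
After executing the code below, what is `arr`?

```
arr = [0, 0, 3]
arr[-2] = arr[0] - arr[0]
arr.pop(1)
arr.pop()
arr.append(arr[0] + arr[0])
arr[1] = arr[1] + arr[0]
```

arr[-2] = arr[0]-arr[0] = 0-0 = 0 → [0, 0, 3]
pop(1) removes 0 → [0, 3]
pop() removes 3 → [0]
append arr[0]+arr[0] = 0+0 = 0 → [0, 0]
arr[1] = arr[1]+arr[0] = 0+0 = 0 → [0, 0]

[0, 0]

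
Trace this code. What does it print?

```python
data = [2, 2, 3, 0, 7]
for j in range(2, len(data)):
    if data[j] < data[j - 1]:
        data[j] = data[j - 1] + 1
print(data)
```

[2, 2, 3, 4, 7]

j=2: 3>=2, unchanged → [2, 2, 3, 0, 7]
j=3: 0<3, data[3] = 3+1 = 4 → [2, 2, 3, 4, 7]
j=4: 7>=4, unchanged → [2, 2, 3, 4, 7]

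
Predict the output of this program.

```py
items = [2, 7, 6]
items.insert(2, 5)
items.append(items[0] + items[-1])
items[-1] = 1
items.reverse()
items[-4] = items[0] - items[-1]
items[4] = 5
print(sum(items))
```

17

insert 5 at 2 → [2, 7, 5, 6]
append items[0]+items[-1] = 2+6 = 8 → [2, 7, 5, 6, 8]
items[-1] = 1 → [2, 7, 5, 6, 1]
reverse → [1, 6, 5, 7, 2]
items[-4] = items[0]-items[-1] = 1-2 = -1 → [1, -1, 5, 7, 2]
items[4] = 5 → [1, -1, 5, 7, 5]
sum = 17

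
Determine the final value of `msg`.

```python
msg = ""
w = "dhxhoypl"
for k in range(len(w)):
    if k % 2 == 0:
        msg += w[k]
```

'dxop'

k=0: add 'd' → 'd'
k=1: skip
k=2: add 'x' → 'dx'
k=3: skip
k=4: add 'o' → 'dxo'
k=5: skip
k=6: add 'p' → 'dxop'
k=7: skip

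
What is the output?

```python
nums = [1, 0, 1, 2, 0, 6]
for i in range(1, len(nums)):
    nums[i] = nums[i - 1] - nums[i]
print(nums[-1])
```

-8

i=1: nums[1] = 1-0 = 1 → [1, 1, 1, 2, 0, 6]
i=2: nums[2] = 1-1 = 0 → [1, 1, 0, 2, 0, 6]
i=3: nums[3] = 0-2 = -2 → [1, 1, 0, -2, 0, 6]
i=4: nums[4] = (-2)-0 = -2 → [1, 1, 0, -2, -2, 6]
i=5: nums[5] = (-2)-6 = -8 → [1, 1, 0, -2, -2, -8]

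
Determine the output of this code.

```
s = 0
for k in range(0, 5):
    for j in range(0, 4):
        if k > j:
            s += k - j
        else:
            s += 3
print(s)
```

k=0,j=0: not 0>0, s = 0+3 = 3
k=0,j=1: not 0>1, s = 3+3 = 6
k=0,j=2: not 0>2, s = 6+3 = 9
k=0,j=3: not 0>3, s = 9+3 = 12
k=1,j=0: 1>0, s = 12+1 = 13
k=1,j=1: not 1>1, s = 13+3 = 16
k=1,j=2: not 1>2, s = 16+3 = 19
k=1,j=3: not 1>3, s = 19+3 = 22
k=2,j=0: 2>0, s = 22+2 = 24
k=2,j=1: 2>1, s = 24+1 = 25
k=2,j=2: not 2>2, s = 25+3 = 28
k=2,j=3: not 2>3, s = 28+3 = 31
k=3,j=0: 3>0, s = 31+3 = 34
k=3,j=1: 3>1, s = 34+2 = 36
k=3,j=2: 3>2, s = 36+1 = 37
k=3,j=3: not 3>3, s = 37+3 = 40
k=4,j=0: 4>0, s = 40+4 = 44
k=4,j=1: 4>1, s = 44+3 = 47
k=4,j=2: 4>2, s = 47+2 = 49
k=4,j=3: 4>3, s = 49+1 = 50

50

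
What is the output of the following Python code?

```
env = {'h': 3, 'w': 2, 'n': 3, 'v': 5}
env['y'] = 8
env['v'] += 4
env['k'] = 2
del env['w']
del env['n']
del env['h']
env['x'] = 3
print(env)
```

{'v': 9, 'y': 8, 'k': 2, 'x': 3}

env['y'] = 8 → {'h': 3, 'w': 2, 'n': 3, 'v': 5, 'y': 8}
env['v'] = 5+4 = 9 → {'h': 3, 'w': 2, 'n': 3, 'v': 9, 'y': 8}
env['k'] = 2 → {'h': 3, 'w': 2, 'n': 3, 'v': 9, 'y': 8, 'k': 2}
del 'w' → {'h': 3, 'n': 3, 'v': 9, 'y': 8, 'k': 2}
del 'n' → {'h': 3, 'v': 9, 'y': 8, 'k': 2}
del 'h' → {'v': 9, 'y': 8, 'k': 2}
env['x'] = 3 → {'v': 9, 'y': 8, 'k': 2, 'x': 3}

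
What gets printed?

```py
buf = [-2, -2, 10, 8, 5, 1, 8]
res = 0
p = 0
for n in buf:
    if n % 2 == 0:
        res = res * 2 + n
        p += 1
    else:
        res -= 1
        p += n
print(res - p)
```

n=-2: even, res = 0*2+(-2) = -2; p=1
n=-2: even, res = (-2)*2+(-2) = -6; p=2
n=10: even, res = (-6)*2+10 = -2; p=3
n=8: even, res = (-2)*2+8 = 4; p=4
n=5: not even, res = 4-1 = 3; p=9
n=1: not even, res = 3-1 = 2; p=10
n=8: even, res = 2*2+8 = 12; p=11
res-p = 12-11 = 1

1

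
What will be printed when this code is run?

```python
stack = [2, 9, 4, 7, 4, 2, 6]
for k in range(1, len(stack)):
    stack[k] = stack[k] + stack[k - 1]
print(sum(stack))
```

138

k=1: stack[1] = 9+2 = 11 → [2, 11, 4, 7, 4, 2, 6]
k=2: stack[2] = 4+11 = 15 → [2, 11, 15, 7, 4, 2, 6]
k=3: stack[3] = 7+15 = 22 → [2, 11, 15, 22, 4, 2, 6]
k=4: stack[4] = 4+22 = 26 → [2, 11, 15, 22, 26, 2, 6]
k=5: stack[5] = 2+26 = 28 → [2, 11, 15, 22, 26, 28, 6]
k=6: stack[6] = 6+28 = 34 → [2, 11, 15, 22, 26, 28, 34]
sum = 138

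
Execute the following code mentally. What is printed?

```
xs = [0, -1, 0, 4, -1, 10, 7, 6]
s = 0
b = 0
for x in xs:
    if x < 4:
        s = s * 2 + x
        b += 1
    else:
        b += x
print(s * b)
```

x=0: <4, s = 0*2+0 = 0; b=1
x=-1: <4, s = 0*2+(-1) = -1; b=2
x=0: <4, s = (-1)*2+0 = -2; b=3
x=4: not <4; b=7
x=-1: <4, s = (-2)*2+(-1) = -5; b=8
x=10: not <4; b=18
x=7: not <4; b=25
x=6: not <4; b=31
s*b = (-5)*31 = -155

-155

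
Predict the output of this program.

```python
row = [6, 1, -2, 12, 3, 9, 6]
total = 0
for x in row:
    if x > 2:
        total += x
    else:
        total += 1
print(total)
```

x=6: >2, total = 0+6 = 6
x=1: not >2, total = 6+1 = 7
x=-2: not >2, total = 7+1 = 8
x=12: >2, total = 8+12 = 20
x=3: >2, total = 20+3 = 23
x=9: >2, total = 23+9 = 32
x=6: >2, total = 32+6 = 38

38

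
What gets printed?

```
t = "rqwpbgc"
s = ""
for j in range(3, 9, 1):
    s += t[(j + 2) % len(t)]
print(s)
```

gcrqwp

j=3: add t[5]='g' → 'g'
j=4: add t[6]='c' → 'gc'
j=5: add t[0]='r' → 'gcr'
j=6: add t[1]='q' → 'gcrq'
j=7: add t[2]='w' → 'gcrqw'
j=8: add t[3]='p' → 'gcrqwp'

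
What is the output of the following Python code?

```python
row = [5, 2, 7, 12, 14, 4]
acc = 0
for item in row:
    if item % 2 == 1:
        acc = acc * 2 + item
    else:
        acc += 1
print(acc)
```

22

item=5: odd, acc = 0*2+5 = 5
item=2: not odd, acc = 5+1 = 6
item=7: odd, acc = 6*2+7 = 19
item=12: not odd, acc = 19+1 = 20
item=14: not odd, acc = 20+1 = 21
item=4: not odd, acc = 21+1 = 22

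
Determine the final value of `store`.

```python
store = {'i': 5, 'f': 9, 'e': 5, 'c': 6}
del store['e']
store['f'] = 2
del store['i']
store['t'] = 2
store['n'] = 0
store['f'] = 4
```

{'f': 4, 'c': 6, 't': 2, 'n': 0}

del 'e' → {'i': 5, 'f': 9, 'c': 6}
store['f'] = 2 → {'i': 5, 'f': 2, 'c': 6}
del 'i' → {'f': 2, 'c': 6}
store['t'] = 2 → {'f': 2, 'c': 6, 't': 2}
store['n'] = 0 → {'f': 2, 'c': 6, 't': 2, 'n': 0}
store['f'] = 4 → {'f': 4, 'c': 6, 't': 2, 'n': 0}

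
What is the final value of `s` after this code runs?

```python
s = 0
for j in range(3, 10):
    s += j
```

42

j=3: s = 0+3 = 3
j=4: s = 3+4 = 7
j=5: s = 7+5 = 12
j=6: s = 12+6 = 18
j=7: s = 18+7 = 25
j=8: s = 25+8 = 33
j=9: s = 33+9 = 42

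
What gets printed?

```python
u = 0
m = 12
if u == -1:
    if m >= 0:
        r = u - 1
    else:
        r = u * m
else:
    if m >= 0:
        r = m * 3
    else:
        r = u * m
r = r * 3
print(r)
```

108

u=0, m=12
u == -1 is False; m >= 0 is True
→ r = m * 3 = 36
r = 36*3 = 108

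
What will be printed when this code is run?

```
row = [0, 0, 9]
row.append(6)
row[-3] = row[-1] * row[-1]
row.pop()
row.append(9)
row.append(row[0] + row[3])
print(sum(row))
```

63

append 6 → [0, 0, 9, 6]
row[-3] = row[-1]*row[-1] = 6*6 = 36 → [0, 36, 9, 6]
pop() removes 6 → [0, 36, 9]
append 9 → [0, 36, 9, 9]
append row[0]+row[3] = 0+9 = 9 → [0, 36, 9, 9, 9]
sum = 63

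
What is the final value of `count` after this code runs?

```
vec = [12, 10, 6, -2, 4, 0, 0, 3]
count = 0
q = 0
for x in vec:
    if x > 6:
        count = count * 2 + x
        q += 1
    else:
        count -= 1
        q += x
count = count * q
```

364

x=12: >6, count = 0*2+12 = 12; q=1
x=10: >6, count = 12*2+10 = 34; q=2
x=6: not >6, count = 34-1 = 33; q=8
x=-2: not >6, count = 33-1 = 32; q=6
x=4: not >6, count = 32-1 = 31; q=10
x=0: not >6, count = 31-1 = 30; q=10
x=0: not >6, count = 30-1 = 29; q=10
x=3: not >6, count = 29-1 = 28; q=13
count*q = 28*13 = 364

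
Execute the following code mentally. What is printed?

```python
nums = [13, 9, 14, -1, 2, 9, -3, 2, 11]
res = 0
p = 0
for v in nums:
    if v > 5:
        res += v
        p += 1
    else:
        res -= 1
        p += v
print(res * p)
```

260

v=13: >5, res = 0+13 = 13; p=1
v=9: >5, res = 13+9 = 22; p=2
v=14: >5, res = 22+14 = 36; p=3
v=-1: not >5, res = 36-1 = 35; p=2
v=2: not >5, res = 35-1 = 34; p=4
v=9: >5, res = 34+9 = 43; p=5
v=-3: not >5, res = 43-1 = 42; p=2
v=2: not >5, res = 42-1 = 41; p=4
v=11: >5, res = 41+11 = 52; p=5
res*p = 52*5 = 260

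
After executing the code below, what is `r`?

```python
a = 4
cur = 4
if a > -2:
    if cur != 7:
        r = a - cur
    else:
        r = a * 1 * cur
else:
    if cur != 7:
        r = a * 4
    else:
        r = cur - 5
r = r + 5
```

5

a=4, cur=4
a > -2 is True; cur != 7 is True
→ r = a - cur = 0
r = 0+5 = 5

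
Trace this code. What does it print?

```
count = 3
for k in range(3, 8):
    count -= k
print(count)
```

k=3: count = 3-3 = 0
k=4: count = 0-4 = -4
k=5: count = (-4)-5 = -9
k=6: count = (-9)-6 = -15
k=7: count = (-15)-7 = -22

-22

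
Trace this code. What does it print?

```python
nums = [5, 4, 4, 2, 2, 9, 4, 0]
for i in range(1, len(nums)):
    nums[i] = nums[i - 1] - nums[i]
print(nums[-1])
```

i=1: nums[1] = 5-4 = 1 → [5, 1, 4, 2, 2, 9, 4, 0]
i=2: nums[2] = 1-4 = -3 → [5, 1, -3, 2, 2, 9, 4, 0]
i=3: nums[3] = (-3)-2 = -5 → [5, 1, -3, -5, 2, 9, 4, 0]
i=4: nums[4] = (-5)-2 = -7 → [5, 1, -3, -5, -7, 9, 4, 0]
i=5: nums[5] = (-7)-9 = -16 → [5, 1, -3, -5, -7, -16, 4, 0]
i=6: nums[6] = (-16)-4 = -20 → [5, 1, -3, -5, -7, -16, -20, 0]
i=7: nums[7] = (-20)-0 = -20 → [5, 1, -3, -5, -7, -16, -20, -20]

-20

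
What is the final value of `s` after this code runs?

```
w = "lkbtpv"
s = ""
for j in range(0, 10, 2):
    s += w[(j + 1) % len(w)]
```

j=0: add w[1]='k' → 'k'
j=2: add w[3]='t' → 'kt'
j=4: add w[5]='v' → 'ktv'
j=6: add w[1]='k' → 'ktvk'
j=8: add w[3]='t' → 'ktvkt'

'ktvkt'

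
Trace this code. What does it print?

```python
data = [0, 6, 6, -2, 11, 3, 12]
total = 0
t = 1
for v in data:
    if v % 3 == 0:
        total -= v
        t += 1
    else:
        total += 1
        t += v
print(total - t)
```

-40

v=0: %3==0, total = 0-0 = 0; t=2
v=6: %3==0, total = 0-6 = -6; t=3
v=6: %3==0, total = (-6)-6 = -12; t=4
v=-2: not %3==0, total = (-12)+1 = -11; t=2
v=11: not %3==0, total = (-11)+1 = -10; t=13
v=3: %3==0, total = (-10)-3 = -13; t=14
v=12: %3==0, total = (-13)-12 = -25; t=15
total-t = (-25)-15 = -40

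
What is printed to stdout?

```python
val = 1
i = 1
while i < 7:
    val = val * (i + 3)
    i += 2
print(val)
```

192

i=1: val = 1*4 = 4
i=3: val = 4*6 = 24
i=5: val = 24*8 = 192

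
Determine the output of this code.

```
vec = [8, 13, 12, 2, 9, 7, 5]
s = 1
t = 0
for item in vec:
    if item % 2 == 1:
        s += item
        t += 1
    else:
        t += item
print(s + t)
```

item=8: not odd; t=8
item=13: odd, s = 1+13 = 14; t=9
item=12: not odd; t=21
item=2: not odd; t=23
item=9: odd, s = 14+9 = 23; t=24
item=7: odd, s = 23+7 = 30; t=25
item=5: odd, s = 30+5 = 35; t=26
s+t = 35+26 = 61

61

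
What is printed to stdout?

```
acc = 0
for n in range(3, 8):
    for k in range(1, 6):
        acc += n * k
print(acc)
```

375

n=3,k=1: acc = 0+3 = 3
n=3,k=2: acc = 3+6 = 9
n=3,k=3: acc = 9+9 = 18
n=3,k=4: acc = 18+12 = 30
n=3,k=5: acc = 30+15 = 45
n=4,k=1: acc = 45+4 = 49
n=4,k=2: acc = 49+8 = 57
n=4,k=3: acc = 57+12 = 69
n=4,k=4: acc = 69+16 = 85
n=4,k=5: acc = 85+20 = 105
n=5,k=1: acc = 105+5 = 110
n=5,k=2: acc = 110+10 = 120
n=5,k=3: acc = 120+15 = 135
n=5,k=4: acc = 135+20 = 155
n=5,k=5: acc = 155+25 = 180
n=6,k=1: acc = 180+6 = 186
n=6,k=2: acc = 186+12 = 198
n=6,k=3: acc = 198+18 = 216
n=6,k=4: acc = 216+24 = 240
n=6,k=5: acc = 240+30 = 270
n=7,k=1: acc = 270+7 = 277
n=7,k=2: acc = 277+14 = 291
n=7,k=3: acc = 291+21 = 312
n=7,k=4: acc = 312+28 = 340
n=7,k=5: acc = 340+35 = 375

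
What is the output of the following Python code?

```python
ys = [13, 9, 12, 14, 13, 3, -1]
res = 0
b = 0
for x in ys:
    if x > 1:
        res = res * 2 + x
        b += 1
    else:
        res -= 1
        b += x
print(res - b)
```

x=13: >1, res = 0*2+13 = 13; b=1
x=9: >1, res = 13*2+9 = 35; b=2
x=12: >1, res = 35*2+12 = 82; b=3
x=14: >1, res = 82*2+14 = 178; b=4
x=13: >1, res = 178*2+13 = 369; b=5
x=3: >1, res = 369*2+3 = 741; b=6
x=-1: not >1, res = 741-1 = 740; b=5
res-b = 740-5 = 735

735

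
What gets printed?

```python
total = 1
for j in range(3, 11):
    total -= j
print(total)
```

j=3: total = 1-3 = -2
j=4: total = (-2)-4 = -6
j=5: total = (-6)-5 = -11
j=6: total = (-11)-6 = -17
j=7: total = (-17)-7 = -24
j=8: total = (-24)-8 = -32
j=9: total = (-32)-9 = -41
j=10: total = (-41)-10 = -51

-51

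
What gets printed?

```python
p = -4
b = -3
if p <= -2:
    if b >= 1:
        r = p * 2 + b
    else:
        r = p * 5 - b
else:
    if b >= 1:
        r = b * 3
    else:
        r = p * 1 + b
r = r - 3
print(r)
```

p=-4, b=-3
p <= -2 is True; b >= 1 is False
→ r = p * 5 - b = -17
r = (-17)-3 = -20

-20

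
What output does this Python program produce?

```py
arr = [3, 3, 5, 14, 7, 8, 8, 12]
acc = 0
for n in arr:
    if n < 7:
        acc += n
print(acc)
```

n=3: <7, acc = 0+3 = 3
n=3: <7, acc = 3+3 = 6
n=5: <7, acc = 6+5 = 11
n=14: not <7
n=7: not <7
n=8: not <7
n=8: not <7
n=12: not <7

11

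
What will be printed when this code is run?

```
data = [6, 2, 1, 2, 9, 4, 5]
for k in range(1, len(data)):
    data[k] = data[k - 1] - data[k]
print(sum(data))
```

k=1: data[1] = 6-2 = 4 → [6, 4, 1, 2, 9, 4, 5]
k=2: data[2] = 4-1 = 3 → [6, 4, 3, 2, 9, 4, 5]
k=3: data[3] = 3-2 = 1 → [6, 4, 3, 1, 9, 4, 5]
k=4: data[4] = 1-9 = -8 → [6, 4, 3, 1, -8, 4, 5]
k=5: data[5] = (-8)-4 = -12 → [6, 4, 3, 1, -8, -12, 5]
k=6: data[6] = (-12)-5 = -17 → [6, 4, 3, 1, -8, -12, -17]
sum = -23

-23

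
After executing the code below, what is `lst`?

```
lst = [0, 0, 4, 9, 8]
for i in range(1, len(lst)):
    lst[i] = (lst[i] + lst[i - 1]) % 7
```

[0, 0, 4, 6, 0]

i=1: lst[1] = (0+0)%7 = 0 → [0, 0, 4, 9, 8]
i=2: lst[2] = (4+0)%7 = 4 → [0, 0, 4, 9, 8]
i=3: lst[3] = (9+4)%7 = 6 → [0, 0, 4, 6, 8]
i=4: lst[4] = (8+6)%7 = 0 → [0, 0, 4, 6, 0]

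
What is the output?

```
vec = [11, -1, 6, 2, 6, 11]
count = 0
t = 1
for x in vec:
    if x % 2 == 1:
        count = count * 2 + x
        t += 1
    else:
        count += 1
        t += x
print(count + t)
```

x=11: odd, count = 0*2+11 = 11; t=2
x=-1: odd, count = 11*2+(-1) = 21; t=3
x=6: not odd, count = 21+1 = 22; t=9
x=2: not odd, count = 22+1 = 23; t=11
x=6: not odd, count = 23+1 = 24; t=17
x=11: odd, count = 24*2+11 = 59; t=18
count+t = 59+18 = 77

77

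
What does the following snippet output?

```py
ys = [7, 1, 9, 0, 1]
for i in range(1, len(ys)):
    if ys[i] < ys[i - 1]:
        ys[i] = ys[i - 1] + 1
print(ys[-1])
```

11

i=1: 1<7, ys[1] = 7+1 = 8 → [7, 8, 9, 0, 1]
i=2: 9>=8, unchanged → [7, 8, 9, 0, 1]
i=3: 0<9, ys[3] = 9+1 = 10 → [7, 8, 9, 10, 1]
i=4: 1<10, ys[4] = 10+1 = 11 → [7, 8, 9, 10, 11]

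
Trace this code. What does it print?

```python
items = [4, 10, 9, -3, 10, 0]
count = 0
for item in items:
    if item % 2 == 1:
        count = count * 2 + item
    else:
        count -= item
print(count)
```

-51

item=4: not odd, count = 0-4 = -4
item=10: not odd, count = (-4)-10 = -14
item=9: odd, count = (-14)*2+9 = -19
item=-3: odd, count = (-19)*2+(-3) = -41
item=10: not odd, count = (-41)-10 = -51
item=0: not odd, count = (-51)-0 = -51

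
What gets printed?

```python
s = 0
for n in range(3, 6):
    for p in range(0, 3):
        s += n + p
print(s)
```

n=3,p=0: s = 0+3 = 3
n=3,p=1: s = 3+4 = 7
n=3,p=2: s = 7+5 = 12
n=4,p=0: s = 12+4 = 16
n=4,p=1: s = 16+5 = 21
n=4,p=2: s = 21+6 = 27
n=5,p=0: s = 27+5 = 32
n=5,p=1: s = 32+6 = 38
n=5,p=2: s = 38+7 = 45

45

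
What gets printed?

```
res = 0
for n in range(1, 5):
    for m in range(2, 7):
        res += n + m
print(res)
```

130

n=1,m=2: res = 0+3 = 3
n=1,m=3: res = 3+4 = 7
n=1,m=4: res = 7+5 = 12
n=1,m=5: res = 12+6 = 18
n=1,m=6: res = 18+7 = 25
n=2,m=2: res = 25+4 = 29
n=2,m=3: res = 29+5 = 34
n=2,m=4: res = 34+6 = 40
n=2,m=5: res = 40+7 = 47
n=2,m=6: res = 47+8 = 55
n=3,m=2: res = 55+5 = 60
n=3,m=3: res = 60+6 = 66
n=3,m=4: res = 66+7 = 73
n=3,m=5: res = 73+8 = 81
n=3,m=6: res = 81+9 = 90
n=4,m=2: res = 90+6 = 96
n=4,m=3: res = 96+7 = 103
n=4,m=4: res = 103+8 = 111
n=4,m=5: res = 111+9 = 120
n=4,m=6: res = 120+10 = 130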